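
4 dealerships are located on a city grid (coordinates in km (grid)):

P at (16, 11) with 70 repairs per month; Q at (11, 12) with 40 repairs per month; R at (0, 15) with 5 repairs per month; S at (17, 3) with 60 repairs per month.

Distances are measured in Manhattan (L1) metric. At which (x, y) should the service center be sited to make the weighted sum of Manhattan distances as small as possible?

(16, 11)

Manhattan distance separates: Σwᵢ(|x−xᵢ|+|y−yᵢ|) = Σwᵢ|x−xᵢ| + Σwᵢ|y−yᵢ|, so x and y are optimised independently as 1-D weighted medians.
Total weight W = 175; half = 87.5.
x-coordinate, sorted with cumulative weight:
  x=0 (R, w=5) cum 5
  x=11 (Q, w=40) cum 45
  x=16 (P, w=70) cum 115  ← median
  x=17 (S, w=60) cum 175
⇒ x* = 16
y-coordinate, sorted with cumulative weight:
  y=3 (S, w=60) cum 60
  y=11 (P, w=70) cum 130  ← median
  y=12 (Q, w=40) cum 170
  y=15 (R, w=5) cum 175
⇒ y* = 11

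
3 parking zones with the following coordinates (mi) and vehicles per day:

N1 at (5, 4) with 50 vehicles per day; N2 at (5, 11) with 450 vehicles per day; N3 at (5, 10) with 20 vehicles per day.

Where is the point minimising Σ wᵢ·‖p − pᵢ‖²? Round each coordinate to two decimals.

The minimiser of Σwᵢ‖p−pᵢ‖² is the weighted centroid p* = (Σwᵢpᵢ)/(Σwᵢ).
Σwᵢ = 520.
Σwᵢxᵢ = 50·5 + 450·5 + 20·5 = 2600.
Σwᵢyᵢ = 50·4 + 450·11 + 20·10 = 5350.
x* = 2600/520 = 5.00, y* = 5350/520 = 10.29.

(5.00, 10.29)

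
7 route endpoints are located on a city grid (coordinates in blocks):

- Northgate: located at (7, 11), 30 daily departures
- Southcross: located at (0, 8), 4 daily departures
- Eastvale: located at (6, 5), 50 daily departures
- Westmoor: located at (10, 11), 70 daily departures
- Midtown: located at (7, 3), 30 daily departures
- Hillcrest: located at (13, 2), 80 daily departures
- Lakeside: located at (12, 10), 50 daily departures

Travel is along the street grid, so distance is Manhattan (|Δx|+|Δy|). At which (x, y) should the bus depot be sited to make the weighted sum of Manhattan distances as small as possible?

(10, 5)

Manhattan distance separates: Σwᵢ(|x−xᵢ|+|y−yᵢ|) = Σwᵢ|x−xᵢ| + Σwᵢ|y−yᵢ|, so x and y are optimised independently as 1-D weighted medians.
Total weight W = 314; half = 157.
x-coordinate, sorted with cumulative weight:
  x=0 (Southcross, w=4) cum 4
  x=6 (Eastvale, w=50) cum 54
  x=7 (Northgate, w=30) cum 84
  x=7 (Midtown, w=30) cum 114
  x=10 (Westmoor, w=70) cum 184  ← median
  x=12 (Lakeside, w=50) cum 234
  x=13 (Hillcrest, w=80) cum 314
⇒ x* = 10
y-coordinate, sorted with cumulative weight:
  y=2 (Hillcrest, w=80) cum 80
  y=3 (Midtown, w=30) cum 110
  y=5 (Eastvale, w=50) cum 160  ← median
  y=8 (Southcross, w=4) cum 164
  y=10 (Lakeside, w=50) cum 214
  y=11 (Northgate, w=30) cum 244
  y=11 (Westmoor, w=70) cum 314
⇒ y* = 5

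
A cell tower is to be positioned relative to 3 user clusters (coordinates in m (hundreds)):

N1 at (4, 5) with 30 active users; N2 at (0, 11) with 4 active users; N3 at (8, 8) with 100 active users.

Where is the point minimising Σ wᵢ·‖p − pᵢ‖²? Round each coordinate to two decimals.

The minimiser of Σwᵢ‖p−pᵢ‖² is the weighted centroid p* = (Σwᵢpᵢ)/(Σwᵢ).
Σwᵢ = 134.
Σwᵢxᵢ = 30·4 + 4·0 + 100·8 = 920.
Σwᵢyᵢ = 30·5 + 4·11 + 100·8 = 994.
x* = 920/134 = 6.87, y* = 994/134 = 7.42.

(6.87, 7.42)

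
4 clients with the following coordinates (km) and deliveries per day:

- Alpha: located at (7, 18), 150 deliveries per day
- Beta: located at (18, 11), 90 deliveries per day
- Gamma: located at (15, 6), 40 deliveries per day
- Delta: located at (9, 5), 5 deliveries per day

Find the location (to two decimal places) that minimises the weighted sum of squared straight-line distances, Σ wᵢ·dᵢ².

(11.63, 13.88)

The minimiser of Σwᵢ‖p−pᵢ‖² is the weighted centroid p* = (Σwᵢpᵢ)/(Σwᵢ).
Σwᵢ = 285.
Σwᵢxᵢ = 150·7 + 90·18 + 40·15 + 5·9 = 3315.
Σwᵢyᵢ = 150·18 + 90·11 + 40·6 + 5·5 = 3955.
x* = 3315/285 = 11.63, y* = 3955/285 = 13.88.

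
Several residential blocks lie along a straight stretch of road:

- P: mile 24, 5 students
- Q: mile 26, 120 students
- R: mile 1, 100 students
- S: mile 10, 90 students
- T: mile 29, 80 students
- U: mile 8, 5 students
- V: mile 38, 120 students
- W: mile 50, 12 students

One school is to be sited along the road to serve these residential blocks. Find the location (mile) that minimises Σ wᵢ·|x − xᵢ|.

For a sum of weighted absolute distances on a line, the optimum is the weighted median (not the mean). Total weight W = 532; half-weight = 266.
Sort by position and accumulate weight:
  mile 1 (R, w=100) → cum 100
  mile 8 (U, w=5) → cum 105
  mile 10 (S, w=90) → cum 195
  mile 24 (P, w=5) → cum 200
  mile 26 (Q, w=120) → cum 320  ≥ 266 → median here
  mile 29 (T, w=80) → cum 400
  mile 38 (V, w=120) → cum 520
  mile 50 (W, w=12) → cum 532
Optimal location: mile 26.

x = 26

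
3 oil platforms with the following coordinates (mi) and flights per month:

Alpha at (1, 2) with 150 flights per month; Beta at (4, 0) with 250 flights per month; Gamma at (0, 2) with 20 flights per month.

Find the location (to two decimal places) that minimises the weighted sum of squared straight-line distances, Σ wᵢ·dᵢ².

(2.74, 0.81)

The minimiser of Σwᵢ‖p−pᵢ‖² is the weighted centroid p* = (Σwᵢpᵢ)/(Σwᵢ).
Σwᵢ = 420.
Σwᵢxᵢ = 150·1 + 250·4 + 20·0 = 1150.
Σwᵢyᵢ = 150·2 + 250·0 + 20·2 = 340.
x* = 1150/420 = 2.74, y* = 340/420 = 0.81.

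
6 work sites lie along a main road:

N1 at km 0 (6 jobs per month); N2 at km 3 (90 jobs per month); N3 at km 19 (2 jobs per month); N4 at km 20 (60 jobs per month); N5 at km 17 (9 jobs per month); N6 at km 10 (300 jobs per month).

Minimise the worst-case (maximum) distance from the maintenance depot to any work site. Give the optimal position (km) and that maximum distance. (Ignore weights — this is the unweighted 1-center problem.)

The 1-center on a line is the midpoint of the two extreme points: leftmost at 0, rightmost at 20.
Optimal location = (0 + 20)/2 = 10; maximum distance = (20 − 0)/2 = 10.

location 10, max distance 10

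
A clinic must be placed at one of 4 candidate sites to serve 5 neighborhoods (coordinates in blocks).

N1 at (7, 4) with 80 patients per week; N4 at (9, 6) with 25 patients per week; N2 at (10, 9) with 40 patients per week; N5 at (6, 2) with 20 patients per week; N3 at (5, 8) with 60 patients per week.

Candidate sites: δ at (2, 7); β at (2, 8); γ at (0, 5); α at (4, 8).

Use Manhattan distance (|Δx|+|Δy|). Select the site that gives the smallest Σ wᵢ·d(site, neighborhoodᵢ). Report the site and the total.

Total weighted distance at each candidate:
  δ (2, 7): total = 1660
  β (2, 8): total = 1685
  γ (0, 5): total = 2110
  α (4, 8): total = 1235
Minimum is at α with total 1235 blocks.

α, total 1235 blocks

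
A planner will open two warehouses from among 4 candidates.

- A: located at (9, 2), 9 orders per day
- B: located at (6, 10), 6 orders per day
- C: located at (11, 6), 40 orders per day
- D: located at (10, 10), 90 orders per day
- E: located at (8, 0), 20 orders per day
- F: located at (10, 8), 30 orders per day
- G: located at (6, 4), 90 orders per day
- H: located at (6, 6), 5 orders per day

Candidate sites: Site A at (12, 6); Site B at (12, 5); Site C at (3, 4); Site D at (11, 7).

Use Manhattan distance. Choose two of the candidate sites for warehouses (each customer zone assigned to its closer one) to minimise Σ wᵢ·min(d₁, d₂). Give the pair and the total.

{Site C, Site D}, total 1046

Evaluate every pair (each demand assigned to the nearer of the two):
  {Site C, Site D}: total = 1046
  {Site A, Site C}: total = 1292
  {Site B, Site D}: total = 1402
  {Site B, Site C}: total = 1443
  {Site A, Site D}: total = 1521
  {Site A, Site B}: total = 1654
Best pair: {Site C, Site D} with total 1046.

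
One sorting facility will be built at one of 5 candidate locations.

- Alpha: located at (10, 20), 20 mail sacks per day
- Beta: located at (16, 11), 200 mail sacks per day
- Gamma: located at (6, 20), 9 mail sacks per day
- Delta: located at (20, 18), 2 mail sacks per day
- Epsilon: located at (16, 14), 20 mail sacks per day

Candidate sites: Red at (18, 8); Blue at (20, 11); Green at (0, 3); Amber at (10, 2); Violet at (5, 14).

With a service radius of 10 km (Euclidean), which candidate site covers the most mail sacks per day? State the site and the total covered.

Coverage radius r = 10 km; a point is covered iff (Δx)²+(Δy)² ≤ 10² = 100.
  Red (18, 8): covers {Beta, Epsilon} → 220
  Blue (20, 11): covers {Beta, Delta, Epsilon} → 222
  Green (0, 3): covers {none} → 0
  Amber (10, 2): covers {none} → 0
  Violet (5, 14): covers {Alpha, Gamma} → 29
Maximum coverage at Blue: 222 mail sacks per day.

Blue, covering 222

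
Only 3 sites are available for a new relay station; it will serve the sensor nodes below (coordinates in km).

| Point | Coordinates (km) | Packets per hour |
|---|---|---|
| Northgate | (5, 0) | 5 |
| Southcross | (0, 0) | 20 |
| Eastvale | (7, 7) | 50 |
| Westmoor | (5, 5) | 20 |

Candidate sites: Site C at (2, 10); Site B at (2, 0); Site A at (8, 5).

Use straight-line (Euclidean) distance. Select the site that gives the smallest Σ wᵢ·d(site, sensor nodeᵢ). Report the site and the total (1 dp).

Total weighted distance at each candidate:
  Site C (2, 10): total = 664.3
  Site B (2, 0): total = 601.7
  Site A (8, 5): total = 389.6
Minimum is at Site A with total 389.6 km.

Site A, total 389.6 km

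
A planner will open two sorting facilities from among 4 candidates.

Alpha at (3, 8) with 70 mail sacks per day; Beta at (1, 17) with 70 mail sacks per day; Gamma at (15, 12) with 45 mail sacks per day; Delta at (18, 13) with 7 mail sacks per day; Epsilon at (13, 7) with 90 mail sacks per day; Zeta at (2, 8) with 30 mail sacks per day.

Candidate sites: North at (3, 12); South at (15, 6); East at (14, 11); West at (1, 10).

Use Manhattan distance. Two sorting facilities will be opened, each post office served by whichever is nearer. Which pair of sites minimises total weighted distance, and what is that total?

Evaluate every pair (each demand assigned to the nearer of the two):
  {East, West}: total = 1442
  {South, West}: total = 1470
  {North, East}: total = 1502
  {North, South}: total = 1530
  {North, West}: total = 2862
  {South, East}: total = 3162
Best pair: {East, West} with total 1442.

{East, West}, total 1442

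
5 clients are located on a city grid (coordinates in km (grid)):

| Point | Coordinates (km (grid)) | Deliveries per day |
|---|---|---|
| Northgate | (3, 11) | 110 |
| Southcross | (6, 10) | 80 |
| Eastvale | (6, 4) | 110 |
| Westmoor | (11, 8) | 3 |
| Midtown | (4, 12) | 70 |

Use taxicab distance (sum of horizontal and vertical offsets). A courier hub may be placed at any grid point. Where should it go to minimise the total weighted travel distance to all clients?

(6, 10)

Manhattan distance separates: Σwᵢ(|x−xᵢ|+|y−yᵢ|) = Σwᵢ|x−xᵢ| + Σwᵢ|y−yᵢ|, so x and y are optimised independently as 1-D weighted medians.
Total weight W = 373; half = 186.5.
x-coordinate, sorted with cumulative weight:
  x=3 (Northgate, w=110) cum 110
  x=4 (Midtown, w=70) cum 180
  x=6 (Southcross, w=80) cum 260  ← median
  x=6 (Eastvale, w=110) cum 370
  x=11 (Westmoor, w=3) cum 373
⇒ x* = 6
y-coordinate, sorted with cumulative weight:
  y=4 (Eastvale, w=110) cum 110
  y=8 (Westmoor, w=3) cum 113
  y=10 (Southcross, w=80) cum 193  ← median
  y=11 (Northgate, w=110) cum 303
  y=12 (Midtown, w=70) cum 373
⇒ y* = 10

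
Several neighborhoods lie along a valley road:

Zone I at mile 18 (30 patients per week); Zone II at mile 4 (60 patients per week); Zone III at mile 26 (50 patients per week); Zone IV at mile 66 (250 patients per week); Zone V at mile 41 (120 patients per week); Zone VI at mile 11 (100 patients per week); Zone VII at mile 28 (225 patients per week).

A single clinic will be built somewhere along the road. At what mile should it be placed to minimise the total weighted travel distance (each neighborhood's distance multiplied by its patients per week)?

For a sum of weighted absolute distances on a line, the optimum is the weighted median (not the mean). Total weight W = 835; half-weight = 417.5.
Sort by position and accumulate weight:
  mile 4 (Zone II, w=60) → cum 60
  mile 11 (Zone VI, w=100) → cum 160
  mile 18 (Zone I, w=30) → cum 190
  mile 26 (Zone III, w=50) → cum 240
  mile 28 (Zone VII, w=225) → cum 465  ≥ 417.5 → median here
  mile 41 (Zone V, w=120) → cum 585
  mile 66 (Zone IV, w=250) → cum 835
Optimal location: mile 28.

x = 28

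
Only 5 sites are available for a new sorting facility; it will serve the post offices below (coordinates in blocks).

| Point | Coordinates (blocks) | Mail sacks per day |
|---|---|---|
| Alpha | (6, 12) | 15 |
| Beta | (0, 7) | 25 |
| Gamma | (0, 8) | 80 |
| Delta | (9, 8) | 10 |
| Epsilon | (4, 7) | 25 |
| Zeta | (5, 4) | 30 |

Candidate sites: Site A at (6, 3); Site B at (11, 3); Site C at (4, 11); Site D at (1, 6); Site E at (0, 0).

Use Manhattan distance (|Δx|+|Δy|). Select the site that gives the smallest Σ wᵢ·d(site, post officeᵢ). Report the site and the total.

Site D, total 835 blocks

Total weighted distance at each candidate:
  Site A (6, 3): total = 1555
  Site B (11, 3): total = 2420
  Site C (4, 11): total = 1225
  Site D (1, 6): total = 835
  Site E (0, 0): total = 1800
Minimum is at Site D with total 835 blocks.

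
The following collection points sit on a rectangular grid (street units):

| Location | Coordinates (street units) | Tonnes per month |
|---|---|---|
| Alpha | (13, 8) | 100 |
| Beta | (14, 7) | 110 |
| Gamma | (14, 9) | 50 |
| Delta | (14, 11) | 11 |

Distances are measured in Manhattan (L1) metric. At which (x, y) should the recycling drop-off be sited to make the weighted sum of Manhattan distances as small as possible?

Manhattan distance separates: Σwᵢ(|x−xᵢ|+|y−yᵢ|) = Σwᵢ|x−xᵢ| + Σwᵢ|y−yᵢ|, so x and y are optimised independently as 1-D weighted medians.
Total weight W = 271; half = 135.5.
x-coordinate, sorted with cumulative weight:
  x=13 (Alpha, w=100) cum 100
  x=14 (Beta, w=110) cum 210  ← median
  x=14 (Gamma, w=50) cum 260
  x=14 (Delta, w=11) cum 271
⇒ x* = 14
y-coordinate, sorted with cumulative weight:
  y=7 (Beta, w=110) cum 110
  y=8 (Alpha, w=100) cum 210  ← median
  y=9 (Gamma, w=50) cum 260
  y=11 (Delta, w=11) cum 271
⇒ y* = 8

(14, 8)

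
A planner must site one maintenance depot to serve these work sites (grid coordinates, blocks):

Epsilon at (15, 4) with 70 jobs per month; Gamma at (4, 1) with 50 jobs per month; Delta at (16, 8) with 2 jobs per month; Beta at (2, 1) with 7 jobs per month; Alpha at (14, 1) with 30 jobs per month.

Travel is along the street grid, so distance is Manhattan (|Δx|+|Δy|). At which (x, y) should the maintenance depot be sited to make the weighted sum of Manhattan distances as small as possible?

Manhattan distance separates: Σwᵢ(|x−xᵢ|+|y−yᵢ|) = Σwᵢ|x−xᵢ| + Σwᵢ|y−yᵢ|, so x and y are optimised independently as 1-D weighted medians.
Total weight W = 159; half = 79.5.
x-coordinate, sorted with cumulative weight:
  x=2 (Beta, w=7) cum 7
  x=4 (Gamma, w=50) cum 57
  x=14 (Alpha, w=30) cum 87  ← median
  x=15 (Epsilon, w=70) cum 157
  x=16 (Delta, w=2) cum 159
⇒ x* = 14
y-coordinate, sorted with cumulative weight:
  y=1 (Gamma, w=50) cum 50
  y=1 (Beta, w=7) cum 57
  y=1 (Alpha, w=30) cum 87  ← median
  y=4 (Epsilon, w=70) cum 157
  y=8 (Delta, w=2) cum 159
⇒ y* = 1

(14, 1)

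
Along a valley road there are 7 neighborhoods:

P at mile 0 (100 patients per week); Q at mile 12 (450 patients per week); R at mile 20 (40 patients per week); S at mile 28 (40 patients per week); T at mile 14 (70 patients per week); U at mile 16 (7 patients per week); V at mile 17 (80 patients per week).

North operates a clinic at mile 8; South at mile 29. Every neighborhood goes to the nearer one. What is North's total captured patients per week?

707

The indifferent point is the midpoint (8+29)/2 = 18.5; neighborhoods left of it (closer to North at 8) go to North, those right go to South.
  P at 0 (w=100) → North
  Q at 12 (w=450) → North
  T at 14 (w=70) → North
  U at 16 (w=7) → North
  V at 17 (w=80) → North
  R at 20 (w=40) → South
  S at 28 (w=40) → South
North captures 707; South captures 80.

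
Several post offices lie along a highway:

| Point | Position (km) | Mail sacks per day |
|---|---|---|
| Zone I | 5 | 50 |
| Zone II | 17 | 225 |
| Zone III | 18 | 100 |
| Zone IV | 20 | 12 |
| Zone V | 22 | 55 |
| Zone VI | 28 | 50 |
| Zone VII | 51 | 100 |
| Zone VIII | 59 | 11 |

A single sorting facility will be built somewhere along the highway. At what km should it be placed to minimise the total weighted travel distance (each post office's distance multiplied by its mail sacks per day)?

For a sum of weighted absolute distances on a line, the optimum is the weighted median (not the mean). Total weight W = 603; half-weight = 301.5.
Sort by position and accumulate weight:
  km 5 (Zone I, w=50) → cum 50
  km 17 (Zone II, w=225) → cum 275
  km 18 (Zone III, w=100) → cum 375  ≥ 301.5 → median here
  km 20 (Zone IV, w=12) → cum 387
  km 22 (Zone V, w=55) → cum 442
  km 28 (Zone VI, w=50) → cum 492
  km 51 (Zone VII, w=100) → cum 592
  km 59 (Zone VIII, w=11) → cum 603
Optimal location: km 18.

x = 18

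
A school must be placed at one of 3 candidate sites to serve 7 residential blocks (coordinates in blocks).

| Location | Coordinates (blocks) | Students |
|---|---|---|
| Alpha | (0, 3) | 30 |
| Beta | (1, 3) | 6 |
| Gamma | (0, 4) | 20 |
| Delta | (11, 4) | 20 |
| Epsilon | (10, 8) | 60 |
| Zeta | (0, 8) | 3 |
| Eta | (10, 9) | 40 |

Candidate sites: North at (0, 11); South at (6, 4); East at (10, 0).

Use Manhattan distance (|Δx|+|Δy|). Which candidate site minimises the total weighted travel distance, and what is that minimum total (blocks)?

South, total 1336 blocks

Total weighted distance at each candidate:
  North (0, 11): total = 2063
  South (6, 4): total = 1336
  East (10, 0): total = 1736
Minimum is at South with total 1336 blocks.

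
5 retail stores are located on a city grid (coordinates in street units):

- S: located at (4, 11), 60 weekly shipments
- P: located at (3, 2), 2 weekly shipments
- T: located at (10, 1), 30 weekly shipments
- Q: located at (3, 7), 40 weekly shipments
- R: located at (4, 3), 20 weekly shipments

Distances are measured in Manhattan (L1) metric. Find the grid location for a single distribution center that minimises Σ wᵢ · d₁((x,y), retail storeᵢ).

Manhattan distance separates: Σwᵢ(|x−xᵢ|+|y−yᵢ|) = Σwᵢ|x−xᵢ| + Σwᵢ|y−yᵢ|, so x and y are optimised independently as 1-D weighted medians.
Total weight W = 152; half = 76.
x-coordinate, sorted with cumulative weight:
  x=3 (P, w=2) cum 2
  x=3 (Q, w=40) cum 42
  x=4 (S, w=60) cum 102  ← median
  x=4 (R, w=20) cum 122
  x=10 (T, w=30) cum 152
⇒ x* = 4
y-coordinate, sorted with cumulative weight:
  y=1 (T, w=30) cum 30
  y=2 (P, w=2) cum 32
  y=3 (R, w=20) cum 52
  y=7 (Q, w=40) cum 92  ← median
  y=11 (S, w=60) cum 152
⇒ y* = 7

(4, 7)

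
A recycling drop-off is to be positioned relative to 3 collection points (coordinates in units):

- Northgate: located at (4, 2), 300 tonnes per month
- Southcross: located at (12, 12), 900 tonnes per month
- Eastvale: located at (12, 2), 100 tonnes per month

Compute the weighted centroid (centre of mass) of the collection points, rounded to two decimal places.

(10.15, 8.92)

The minimiser of Σwᵢ‖p−pᵢ‖² is the weighted centroid p* = (Σwᵢpᵢ)/(Σwᵢ).
Σwᵢ = 1300.
Σwᵢxᵢ = 300·4 + 900·12 + 100·12 = 13200.
Σwᵢyᵢ = 300·2 + 900·12 + 100·2 = 11600.
x* = 13200/1300 = 10.15, y* = 11600/1300 = 8.92.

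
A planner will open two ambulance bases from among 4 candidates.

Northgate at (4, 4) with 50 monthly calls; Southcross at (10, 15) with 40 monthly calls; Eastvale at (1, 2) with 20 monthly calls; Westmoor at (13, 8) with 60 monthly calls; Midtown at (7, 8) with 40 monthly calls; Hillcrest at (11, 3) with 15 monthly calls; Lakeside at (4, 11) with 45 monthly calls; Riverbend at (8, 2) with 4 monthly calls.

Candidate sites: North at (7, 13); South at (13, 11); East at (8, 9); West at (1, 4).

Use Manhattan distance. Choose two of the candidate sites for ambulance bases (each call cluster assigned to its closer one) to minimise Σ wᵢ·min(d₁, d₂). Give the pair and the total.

Evaluate every pair (each demand assigned to the nearer of the two):
  {East, West}: total = 1383
  {South, West}: total = 1601
  {North, West}: total = 1676
  {South, East}: total = 1703
  {North, East}: total = 1758
  {North, South}: total = 1943
Best pair: {East, West} with total 1383.

{East, West}, total 1383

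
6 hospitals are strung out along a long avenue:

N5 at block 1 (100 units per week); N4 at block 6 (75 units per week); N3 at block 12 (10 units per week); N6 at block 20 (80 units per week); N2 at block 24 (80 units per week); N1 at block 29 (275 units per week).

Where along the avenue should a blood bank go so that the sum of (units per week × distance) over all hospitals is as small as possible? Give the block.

For a sum of weighted absolute distances on a line, the optimum is the weighted median (not the mean). Total weight W = 620; half-weight = 310.
Sort by position and accumulate weight:
  block 1 (N5, w=100) → cum 100
  block 6 (N4, w=75) → cum 175
  block 12 (N3, w=10) → cum 185
  block 20 (N6, w=80) → cum 265
  block 24 (N2, w=80) → cum 345  ≥ 310 → median here
  block 29 (N1, w=275) → cum 620
Optimal location: block 24.

x = 24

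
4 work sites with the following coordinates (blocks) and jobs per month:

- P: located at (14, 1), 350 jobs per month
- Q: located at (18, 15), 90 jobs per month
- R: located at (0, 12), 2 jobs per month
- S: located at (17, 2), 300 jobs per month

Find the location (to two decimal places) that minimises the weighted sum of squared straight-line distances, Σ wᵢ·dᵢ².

The minimiser of Σwᵢ‖p−pᵢ‖² is the weighted centroid p* = (Σwᵢpᵢ)/(Σwᵢ).
Σwᵢ = 742.
Σwᵢxᵢ = 350·14 + 90·18 + 2·0 + 300·17 = 11620.
Σwᵢyᵢ = 350·1 + 90·15 + 2·12 + 300·2 = 2324.
x* = 11620/742 = 15.66, y* = 2324/742 = 3.13.

(15.66, 3.13)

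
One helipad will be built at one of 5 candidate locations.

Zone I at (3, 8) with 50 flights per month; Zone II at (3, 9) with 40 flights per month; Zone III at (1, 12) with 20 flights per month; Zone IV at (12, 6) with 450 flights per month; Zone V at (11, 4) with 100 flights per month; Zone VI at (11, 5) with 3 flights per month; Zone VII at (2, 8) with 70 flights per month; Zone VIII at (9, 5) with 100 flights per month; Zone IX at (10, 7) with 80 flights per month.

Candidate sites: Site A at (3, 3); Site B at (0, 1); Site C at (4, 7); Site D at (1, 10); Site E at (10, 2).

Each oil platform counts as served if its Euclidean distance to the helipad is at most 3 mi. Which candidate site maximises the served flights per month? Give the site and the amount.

Site D, covering 180

Coverage radius r = 3 mi; a point is covered iff (Δx)²+(Δy)² ≤ 3² = 9.
  Site A (3, 3): covers {none} → 0
  Site B (0, 1): covers {none} → 0
  Site C (4, 7): covers {Zone I, Zone II, Zone VII} → 160
  Site D (1, 10): covers {Zone I, Zone II, Zone III, Zone VII} → 180
  Site E (10, 2): covers {Zone V} → 100
Maximum coverage at Site D: 180 flights per month.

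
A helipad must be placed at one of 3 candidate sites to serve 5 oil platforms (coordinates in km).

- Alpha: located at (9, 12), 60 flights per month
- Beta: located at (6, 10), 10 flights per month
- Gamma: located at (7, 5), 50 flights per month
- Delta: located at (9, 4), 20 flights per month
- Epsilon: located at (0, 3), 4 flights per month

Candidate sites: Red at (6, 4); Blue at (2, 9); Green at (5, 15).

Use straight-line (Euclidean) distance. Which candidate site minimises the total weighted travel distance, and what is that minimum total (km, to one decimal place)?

Red, total 727.7 km

Total weighted distance at each candidate:
  Red (6, 4): total = 727.7
  Blue (2, 9): total = 1015.7
  Green (5, 15): total = 1147.0
Minimum is at Red with total 727.7 km.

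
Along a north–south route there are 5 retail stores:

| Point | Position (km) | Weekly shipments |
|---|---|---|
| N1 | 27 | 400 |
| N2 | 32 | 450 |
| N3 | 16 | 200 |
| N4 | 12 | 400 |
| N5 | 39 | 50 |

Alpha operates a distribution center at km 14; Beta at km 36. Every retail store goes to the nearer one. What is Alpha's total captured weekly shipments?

600

The indifferent point is the midpoint (14+36)/2 = 25; retail stores left of it (closer to Alpha at 14) go to Alpha, those right go to Beta.
  N4 at 12 (w=400) → Alpha
  N3 at 16 (w=200) → Alpha
  N1 at 27 (w=400) → Beta
  N2 at 32 (w=450) → Beta
  N5 at 39 (w=50) → Beta
Alpha captures 600; Beta captures 900.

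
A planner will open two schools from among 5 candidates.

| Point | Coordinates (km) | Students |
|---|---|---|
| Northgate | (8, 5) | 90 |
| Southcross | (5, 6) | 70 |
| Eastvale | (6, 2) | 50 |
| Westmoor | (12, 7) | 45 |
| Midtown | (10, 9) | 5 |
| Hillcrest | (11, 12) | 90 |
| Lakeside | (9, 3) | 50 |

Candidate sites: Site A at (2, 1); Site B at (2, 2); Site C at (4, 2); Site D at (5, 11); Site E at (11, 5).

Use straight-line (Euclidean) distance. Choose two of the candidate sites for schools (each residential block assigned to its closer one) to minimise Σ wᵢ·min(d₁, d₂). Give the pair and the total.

{Site C, Site E}, total 1551.3

Evaluate every pair (each demand assigned to the nearer of the two):
  {Site C, Site E}: total = 1551.3
  {Site B, Site E}: total = 1712.7
  {Site D, Site E}: total = 1721.7
  {Site A, Site E}: total = 1777.0
  {Site C, Site D}: total = 2030.7
  {Site B, Site D}: total = 2444.5
  {Site A, Site D}: total = 2461.1
  {Site A, Site C}: total = 2662.8
  {Site B, Site C}: total = 2662.8
  {Site A, Site B}: total = 3274.4
Best pair: {Site C, Site E} with total 1551.3.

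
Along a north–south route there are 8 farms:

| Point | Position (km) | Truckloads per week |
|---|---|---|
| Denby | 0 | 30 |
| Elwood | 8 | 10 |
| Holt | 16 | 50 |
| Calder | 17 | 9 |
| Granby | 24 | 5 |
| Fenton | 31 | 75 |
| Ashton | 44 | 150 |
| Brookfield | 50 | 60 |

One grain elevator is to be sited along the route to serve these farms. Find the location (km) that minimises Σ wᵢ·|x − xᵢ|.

x = 44

For a sum of weighted absolute distances on a line, the optimum is the weighted median (not the mean). Total weight W = 389; half-weight = 194.5.
Sort by position and accumulate weight:
  km 0 (Denby, w=30) → cum 30
  km 8 (Elwood, w=10) → cum 40
  km 16 (Holt, w=50) → cum 90
  km 17 (Calder, w=9) → cum 99
  km 24 (Granby, w=5) → cum 104
  km 31 (Fenton, w=75) → cum 179
  km 44 (Ashton, w=150) → cum 329  ≥ 194.5 → median here
  km 50 (Brookfield, w=60) → cum 389
Optimal location: km 44.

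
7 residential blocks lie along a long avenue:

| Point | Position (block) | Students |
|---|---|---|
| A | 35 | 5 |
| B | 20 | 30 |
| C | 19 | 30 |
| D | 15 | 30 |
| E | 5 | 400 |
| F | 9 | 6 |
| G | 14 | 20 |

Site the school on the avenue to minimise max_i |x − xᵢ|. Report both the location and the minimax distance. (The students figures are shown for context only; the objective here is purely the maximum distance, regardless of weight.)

The 1-center on a line is the midpoint of the two extreme points: leftmost at 5, rightmost at 35.
Optimal location = (5 + 35)/2 = 20; maximum distance = (35 − 5)/2 = 15.

location 20, max distance 15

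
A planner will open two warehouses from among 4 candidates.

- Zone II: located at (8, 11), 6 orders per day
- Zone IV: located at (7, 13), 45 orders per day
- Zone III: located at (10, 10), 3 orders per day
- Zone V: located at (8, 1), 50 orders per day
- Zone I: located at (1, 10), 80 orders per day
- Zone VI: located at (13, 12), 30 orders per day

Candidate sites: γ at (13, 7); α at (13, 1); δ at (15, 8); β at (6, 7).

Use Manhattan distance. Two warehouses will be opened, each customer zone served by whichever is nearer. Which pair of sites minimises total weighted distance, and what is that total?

Evaluate every pair (each demand assigned to the nearer of the two):
  {γ, β}: total = 1559
  {α, β}: total = 1592
  {δ, β}: total = 1592
  {γ, α}: total = 2212
  {α, δ}: total = 2376
  {γ, δ}: total = 2512
Best pair: {γ, β} with total 1559.

{γ, β}, total 1559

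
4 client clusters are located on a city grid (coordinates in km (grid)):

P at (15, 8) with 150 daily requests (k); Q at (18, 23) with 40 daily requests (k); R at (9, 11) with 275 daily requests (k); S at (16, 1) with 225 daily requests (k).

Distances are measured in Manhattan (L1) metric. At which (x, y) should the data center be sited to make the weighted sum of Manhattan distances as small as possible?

(15, 8)

Manhattan distance separates: Σwᵢ(|x−xᵢ|+|y−yᵢ|) = Σwᵢ|x−xᵢ| + Σwᵢ|y−yᵢ|, so x and y are optimised independently as 1-D weighted medians.
Total weight W = 690; half = 345.
x-coordinate, sorted with cumulative weight:
  x=9 (R, w=275) cum 275
  x=15 (P, w=150) cum 425  ← median
  x=16 (S, w=225) cum 650
  x=18 (Q, w=40) cum 690
⇒ x* = 15
y-coordinate, sorted with cumulative weight:
  y=1 (S, w=225) cum 225
  y=8 (P, w=150) cum 375  ← median
  y=11 (R, w=275) cum 650
  y=23 (Q, w=40) cum 690
⇒ y* = 8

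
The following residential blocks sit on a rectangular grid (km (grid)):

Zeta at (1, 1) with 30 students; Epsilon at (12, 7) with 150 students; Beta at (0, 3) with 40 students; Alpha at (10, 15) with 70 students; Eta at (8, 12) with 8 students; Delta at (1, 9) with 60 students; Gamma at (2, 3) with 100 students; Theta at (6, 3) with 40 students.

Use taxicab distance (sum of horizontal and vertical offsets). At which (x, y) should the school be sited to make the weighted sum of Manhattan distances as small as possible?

Manhattan distance separates: Σwᵢ(|x−xᵢ|+|y−yᵢ|) = Σwᵢ|x−xᵢ| + Σwᵢ|y−yᵢ|, so x and y are optimised independently as 1-D weighted medians.
Total weight W = 498; half = 249.
x-coordinate, sorted with cumulative weight:
  x=0 (Beta, w=40) cum 40
  x=1 (Zeta, w=30) cum 70
  x=1 (Delta, w=60) cum 130
  x=2 (Gamma, w=100) cum 230
  x=6 (Theta, w=40) cum 270  ← median
  x=8 (Eta, w=8) cum 278
  x=10 (Alpha, w=70) cum 348
  x=12 (Epsilon, w=150) cum 498
⇒ x* = 6
y-coordinate, sorted with cumulative weight:
  y=1 (Zeta, w=30) cum 30
  y=3 (Beta, w=40) cum 70
  y=3 (Gamma, w=100) cum 170
  y=3 (Theta, w=40) cum 210
  y=7 (Epsilon, w=150) cum 360  ← median
  y=9 (Delta, w=60) cum 420
  y=12 (Eta, w=8) cum 428
  y=15 (Alpha, w=70) cum 498
⇒ y* = 7

(6, 7)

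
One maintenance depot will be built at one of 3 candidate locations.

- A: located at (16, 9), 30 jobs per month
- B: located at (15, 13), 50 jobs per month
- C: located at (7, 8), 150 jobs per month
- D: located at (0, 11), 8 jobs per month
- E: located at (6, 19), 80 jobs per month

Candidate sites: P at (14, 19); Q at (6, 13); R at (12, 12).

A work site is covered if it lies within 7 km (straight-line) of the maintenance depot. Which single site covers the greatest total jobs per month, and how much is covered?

Q, covering 238

Coverage radius r = 7 km; a point is covered iff (Δx)²+(Δy)² ≤ 7² = 49.
  P (14, 19): covers {B} → 50
  Q (6, 13): covers {C, D, E} → 238
  R (12, 12): covers {A, B, C} → 230
Maximum coverage at Q: 238 jobs per month.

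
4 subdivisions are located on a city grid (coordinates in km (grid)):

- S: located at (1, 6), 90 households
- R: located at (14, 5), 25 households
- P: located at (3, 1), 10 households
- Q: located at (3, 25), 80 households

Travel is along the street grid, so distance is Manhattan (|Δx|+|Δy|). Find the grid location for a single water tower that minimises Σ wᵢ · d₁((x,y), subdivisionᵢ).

Manhattan distance separates: Σwᵢ(|x−xᵢ|+|y−yᵢ|) = Σwᵢ|x−xᵢ| + Σwᵢ|y−yᵢ|, so x and y are optimised independently as 1-D weighted medians.
Total weight W = 205; half = 102.5.
x-coordinate, sorted with cumulative weight:
  x=1 (S, w=90) cum 90
  x=3 (P, w=10) cum 100
  x=3 (Q, w=80) cum 180  ← median
  x=14 (R, w=25) cum 205
⇒ x* = 3
y-coordinate, sorted with cumulative weight:
  y=1 (P, w=10) cum 10
  y=5 (R, w=25) cum 35
  y=6 (S, w=90) cum 125  ← median
  y=25 (Q, w=80) cum 205
⇒ y* = 6

(3, 6)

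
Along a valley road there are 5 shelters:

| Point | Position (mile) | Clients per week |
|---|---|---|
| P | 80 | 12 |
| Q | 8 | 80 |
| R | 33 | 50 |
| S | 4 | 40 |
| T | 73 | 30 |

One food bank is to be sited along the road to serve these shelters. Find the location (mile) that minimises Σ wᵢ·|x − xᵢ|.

x = 8

For a sum of weighted absolute distances on a line, the optimum is the weighted median (not the mean). Total weight W = 212; half-weight = 106.
Sort by position and accumulate weight:
  mile 4 (S, w=40) → cum 40
  mile 8 (Q, w=80) → cum 120  ≥ 106 → median here
  mile 33 (R, w=50) → cum 170
  mile 73 (T, w=30) → cum 200
  mile 80 (P, w=12) → cum 212
Optimal location: mile 8.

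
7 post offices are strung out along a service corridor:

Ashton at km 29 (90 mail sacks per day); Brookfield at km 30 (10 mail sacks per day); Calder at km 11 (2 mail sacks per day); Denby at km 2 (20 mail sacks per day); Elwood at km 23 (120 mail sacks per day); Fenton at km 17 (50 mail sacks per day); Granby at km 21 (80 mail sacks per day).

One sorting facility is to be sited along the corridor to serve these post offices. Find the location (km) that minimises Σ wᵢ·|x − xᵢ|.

x = 23

For a sum of weighted absolute distances on a line, the optimum is the weighted median (not the mean). Total weight W = 372; half-weight = 186.
Sort by position and accumulate weight:
  km 2 (Denby, w=20) → cum 20
  km 11 (Calder, w=2) → cum 22
  km 17 (Fenton, w=50) → cum 72
  km 21 (Granby, w=80) → cum 152
  km 23 (Elwood, w=120) → cum 272  ≥ 186 → median here
  km 29 (Ashton, w=90) → cum 362
  km 30 (Brookfield, w=10) → cum 372
Optimal location: km 23.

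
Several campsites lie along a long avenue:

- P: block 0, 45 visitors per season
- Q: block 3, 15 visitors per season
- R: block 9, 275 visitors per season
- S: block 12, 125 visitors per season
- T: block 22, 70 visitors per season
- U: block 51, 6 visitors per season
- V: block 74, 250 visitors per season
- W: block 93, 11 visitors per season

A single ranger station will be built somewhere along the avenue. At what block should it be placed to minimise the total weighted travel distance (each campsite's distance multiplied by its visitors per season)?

x = 12

For a sum of weighted absolute distances on a line, the optimum is the weighted median (not the mean). Total weight W = 797; half-weight = 398.5.
Sort by position and accumulate weight:
  block 0 (P, w=45) → cum 45
  block 3 (Q, w=15) → cum 60
  block 9 (R, w=275) → cum 335
  block 12 (S, w=125) → cum 460  ≥ 398.5 → median here
  block 22 (T, w=70) → cum 530
  block 51 (U, w=6) → cum 536
  block 74 (V, w=250) → cum 786
  block 93 (W, w=11) → cum 797
Optimal location: block 12.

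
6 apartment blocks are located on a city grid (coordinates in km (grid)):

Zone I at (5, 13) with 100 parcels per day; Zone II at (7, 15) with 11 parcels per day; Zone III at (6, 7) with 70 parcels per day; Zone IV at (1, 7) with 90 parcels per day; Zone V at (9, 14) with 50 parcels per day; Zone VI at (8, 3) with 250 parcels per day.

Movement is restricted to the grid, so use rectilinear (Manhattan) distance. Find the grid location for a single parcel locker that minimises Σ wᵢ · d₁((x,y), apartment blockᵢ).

(8, 7)

Manhattan distance separates: Σwᵢ(|x−xᵢ|+|y−yᵢ|) = Σwᵢ|x−xᵢ| + Σwᵢ|y−yᵢ|, so x and y are optimised independently as 1-D weighted medians.
Total weight W = 571; half = 285.5.
x-coordinate, sorted with cumulative weight:
  x=1 (Zone IV, w=90) cum 90
  x=5 (Zone I, w=100) cum 190
  x=6 (Zone III, w=70) cum 260
  x=7 (Zone II, w=11) cum 271
  x=8 (Zone VI, w=250) cum 521  ← median
  x=9 (Zone V, w=50) cum 571
⇒ x* = 8
y-coordinate, sorted with cumulative weight:
  y=3 (Zone VI, w=250) cum 250
  y=7 (Zone III, w=70) cum 320  ← median
  y=7 (Zone IV, w=90) cum 410
  y=13 (Zone I, w=100) cum 510
  y=14 (Zone V, w=50) cum 560
  y=15 (Zone II, w=11) cum 571
⇒ y* = 7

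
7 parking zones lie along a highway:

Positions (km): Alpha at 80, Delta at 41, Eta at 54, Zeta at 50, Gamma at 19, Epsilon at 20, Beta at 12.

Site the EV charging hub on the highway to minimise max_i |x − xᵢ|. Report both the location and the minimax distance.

location 46, max distance 34

The 1-center on a line is the midpoint of the two extreme points: leftmost at 12, rightmost at 80.
Optimal location = (12 + 80)/2 = 46; maximum distance = (80 − 12)/2 = 34.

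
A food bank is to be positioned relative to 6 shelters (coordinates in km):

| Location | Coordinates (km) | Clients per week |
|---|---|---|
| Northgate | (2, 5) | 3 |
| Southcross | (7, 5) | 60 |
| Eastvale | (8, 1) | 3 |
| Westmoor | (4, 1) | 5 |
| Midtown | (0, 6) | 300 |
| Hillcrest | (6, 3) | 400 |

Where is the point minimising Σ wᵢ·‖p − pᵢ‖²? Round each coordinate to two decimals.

(3.72, 4.31)

The minimiser of Σwᵢ‖p−pᵢ‖² is the weighted centroid p* = (Σwᵢpᵢ)/(Σwᵢ).
Σwᵢ = 771.
Σwᵢxᵢ = 3·2 + 60·7 + 3·8 + 5·4 + 300·0 + 400·6 = 2870.
Σwᵢyᵢ = 3·5 + 60·5 + 3·1 + 5·1 + 300·6 + 400·3 = 3323.
x* = 2870/771 = 3.72, y* = 3323/771 = 4.31.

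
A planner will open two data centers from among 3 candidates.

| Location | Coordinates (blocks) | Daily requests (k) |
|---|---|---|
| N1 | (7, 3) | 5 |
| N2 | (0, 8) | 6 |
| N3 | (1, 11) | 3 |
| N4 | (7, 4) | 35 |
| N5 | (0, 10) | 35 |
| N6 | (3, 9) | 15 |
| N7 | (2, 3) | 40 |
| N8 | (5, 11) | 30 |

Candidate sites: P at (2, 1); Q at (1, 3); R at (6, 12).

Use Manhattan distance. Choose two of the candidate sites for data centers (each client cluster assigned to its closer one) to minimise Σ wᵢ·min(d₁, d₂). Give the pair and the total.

Evaluate every pair (each demand assigned to the nearer of the two):
  {Q, R}: total = 799
  {P, R}: total = 897
  {P, Q}: total = 1135
Best pair: {Q, R} with total 799.

{Q, R}, total 799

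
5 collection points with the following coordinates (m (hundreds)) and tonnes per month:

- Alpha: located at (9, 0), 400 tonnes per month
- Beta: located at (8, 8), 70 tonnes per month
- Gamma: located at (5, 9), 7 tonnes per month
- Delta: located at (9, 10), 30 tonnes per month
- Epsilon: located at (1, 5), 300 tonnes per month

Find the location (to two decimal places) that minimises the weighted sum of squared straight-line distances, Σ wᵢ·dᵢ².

(5.90, 3.00)

The minimiser of Σwᵢ‖p−pᵢ‖² is the weighted centroid p* = (Σwᵢpᵢ)/(Σwᵢ).
Σwᵢ = 807.
Σwᵢxᵢ = 400·9 + 70·8 + 7·5 + 30·9 + 300·1 = 4765.
Σwᵢyᵢ = 400·0 + 70·8 + 7·9 + 30·10 + 300·5 = 2423.
x* = 4765/807 = 5.90, y* = 2423/807 = 3.00.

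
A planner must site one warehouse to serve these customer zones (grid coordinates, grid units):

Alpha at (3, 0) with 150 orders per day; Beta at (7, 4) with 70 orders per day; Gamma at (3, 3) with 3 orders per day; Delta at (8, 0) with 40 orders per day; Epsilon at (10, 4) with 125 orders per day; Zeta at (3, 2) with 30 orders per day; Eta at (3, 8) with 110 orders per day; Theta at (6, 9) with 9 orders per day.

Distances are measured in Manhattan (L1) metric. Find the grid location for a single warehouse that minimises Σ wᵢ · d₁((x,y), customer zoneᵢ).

(3, 4)

Manhattan distance separates: Σwᵢ(|x−xᵢ|+|y−yᵢ|) = Σwᵢ|x−xᵢ| + Σwᵢ|y−yᵢ|, so x and y are optimised independently as 1-D weighted medians.
Total weight W = 537; half = 268.5.
x-coordinate, sorted with cumulative weight:
  x=3 (Alpha, w=150) cum 150
  x=3 (Gamma, w=3) cum 153
  x=3 (Zeta, w=30) cum 183
  x=3 (Eta, w=110) cum 293  ← median
  x=6 (Theta, w=9) cum 302
  x=7 (Beta, w=70) cum 372
  x=8 (Delta, w=40) cum 412
  x=10 (Epsilon, w=125) cum 537
⇒ x* = 3
y-coordinate, sorted with cumulative weight:
  y=0 (Alpha, w=150) cum 150
  y=0 (Delta, w=40) cum 190
  y=2 (Zeta, w=30) cum 220
  y=3 (Gamma, w=3) cum 223
  y=4 (Beta, w=70) cum 293  ← median
  y=4 (Epsilon, w=125) cum 418
  y=8 (Eta, w=110) cum 528
  y=9 (Theta, w=9) cum 537
⇒ y* = 4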